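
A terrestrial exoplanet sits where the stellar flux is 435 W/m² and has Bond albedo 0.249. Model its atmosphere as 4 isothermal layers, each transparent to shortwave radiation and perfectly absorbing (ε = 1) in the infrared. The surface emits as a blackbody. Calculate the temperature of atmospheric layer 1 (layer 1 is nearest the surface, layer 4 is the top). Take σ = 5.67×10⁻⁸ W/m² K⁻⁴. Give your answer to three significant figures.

OLR = S(1−α)/4 = 81.67 W/m²; the top layer radiates at T_e = 194.8 K.
In the N-layer model, layer k (counted from the surface) has T_k = (N+1−k)^(1/4)·T_e.
With k = 1: T_1 = (4+1−1)^¼·194.8 K = 275.5 K.

276 kelvin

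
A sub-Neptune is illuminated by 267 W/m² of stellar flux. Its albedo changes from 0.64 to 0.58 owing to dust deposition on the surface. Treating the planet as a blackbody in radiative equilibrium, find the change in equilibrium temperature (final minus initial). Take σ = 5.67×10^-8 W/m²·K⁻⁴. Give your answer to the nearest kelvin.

With α = 0.64, T₁ = 143.5 K.
After:  T₂ = [267.0·0.42/(4σ)]^(1/4) = 149.1 K.
Change: 149.1 − 143.5 = 5.637 K.

6 kelvin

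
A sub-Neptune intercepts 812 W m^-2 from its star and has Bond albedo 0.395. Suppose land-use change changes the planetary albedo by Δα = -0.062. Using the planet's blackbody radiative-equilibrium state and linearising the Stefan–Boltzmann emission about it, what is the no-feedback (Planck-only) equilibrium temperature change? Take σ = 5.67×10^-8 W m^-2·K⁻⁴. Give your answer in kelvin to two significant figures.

Reference equilibrium: T_e = [S(1−α)/(4σ)]^(1/4) = 215.7 K.
ΔF = −(S/4)Δα = −(812.0/4)×(-0.062) = 12.59 W m^-2.
Linearising σT⁴ gives d(σT⁴)/dT = 4σT_e³ = 2.277 W m^-2 per K.
Hence the no-feedback warming is ΔF/(4σT_e³) = 5.53 K.

5.5 K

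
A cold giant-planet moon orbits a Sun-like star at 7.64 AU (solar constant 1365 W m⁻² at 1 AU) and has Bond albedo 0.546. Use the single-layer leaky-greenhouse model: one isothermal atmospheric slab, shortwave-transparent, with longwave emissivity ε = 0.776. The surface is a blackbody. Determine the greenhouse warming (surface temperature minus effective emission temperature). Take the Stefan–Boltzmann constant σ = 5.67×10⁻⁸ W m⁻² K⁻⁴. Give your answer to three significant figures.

10.8 K

Flux at the orbit: S = 1365/(7.64)² = 23.39 W m⁻².
At the top of the atmosphere, σT_e⁴ = S(1−α)/4 = 2.654 W m⁻², giving T_e = 82.72 K.
For a single slab of emissivity ε, T_s⁴ = 2T_e⁴/(2−ε); thus T_s = 82.72·(1.634)^(1/4) = 93.52 K.
The atmosphere warms the surface by 10.80 K.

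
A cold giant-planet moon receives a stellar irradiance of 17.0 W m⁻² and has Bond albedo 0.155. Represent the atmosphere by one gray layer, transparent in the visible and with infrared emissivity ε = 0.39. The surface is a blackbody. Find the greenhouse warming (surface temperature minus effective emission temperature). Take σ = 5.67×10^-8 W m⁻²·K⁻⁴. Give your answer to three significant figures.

4.97 K

Effective emission temperature (TOA balance): σT_e⁴ = S(1−α)/4 = 3.591 W m⁻² → T_e = 89.21 K.
Surface balance with a leaky layer gives σT_s⁴ = σT_e⁴·2/(2−ε), so T_s = T_e·[2/(2−0.39)]^(1/4) = 94.18 K.
T_s − T_e = 94.18 − 89.21 = 4.971 K.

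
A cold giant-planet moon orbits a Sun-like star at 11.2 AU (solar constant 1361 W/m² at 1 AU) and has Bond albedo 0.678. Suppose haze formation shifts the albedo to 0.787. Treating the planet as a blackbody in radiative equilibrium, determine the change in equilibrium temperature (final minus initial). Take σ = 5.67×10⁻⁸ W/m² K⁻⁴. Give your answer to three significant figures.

Irradiance scales as 1/d², so S = 1361 W/m² × (1/11.2)² = 10.85 W/m².
Before: T₁ = [10.85·0.322/(4σ)]^(1/4) = 62.65 K.
Final:   T₂ = [S(1−0.787)/(4σ)]^(1/4) = 56.50 K.
Change: 56.50 − 62.65 = -6.149 K.

-6.15 K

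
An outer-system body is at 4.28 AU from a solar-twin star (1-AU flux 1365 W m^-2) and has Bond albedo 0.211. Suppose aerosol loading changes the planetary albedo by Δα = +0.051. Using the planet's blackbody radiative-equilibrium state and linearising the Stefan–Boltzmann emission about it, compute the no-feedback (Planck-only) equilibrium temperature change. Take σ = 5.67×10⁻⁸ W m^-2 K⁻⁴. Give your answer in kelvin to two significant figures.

-2.1 K

Irradiance scales as 1/d², so S = 1365 W m^-2 × (1/4.28)² = 74.52 W m^-2.
Reference equilibrium: T_e = [S(1−α)/(4σ)]^(1/4) = 126.9 K.
The change in absorbed flux is Δ[S(1−α)/4] = −SΔα/4 = -0.9501 W m^-2.
The Planck feedback parameter is 4σT_e³ = 0.4633 W m^-2/K.
ΔT₀ = ΔF/λ_P = -0.9501/0.4633 = -2.05 K.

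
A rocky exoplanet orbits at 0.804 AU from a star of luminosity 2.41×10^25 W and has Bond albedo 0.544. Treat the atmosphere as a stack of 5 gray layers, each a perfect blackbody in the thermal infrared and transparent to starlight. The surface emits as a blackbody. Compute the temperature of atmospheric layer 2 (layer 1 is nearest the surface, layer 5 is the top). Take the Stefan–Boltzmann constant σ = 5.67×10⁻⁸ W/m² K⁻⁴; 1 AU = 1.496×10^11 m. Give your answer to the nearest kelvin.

d = 0.804 × 1.496×10^11 m = 1.203×10^11 m.
Flux at the orbit: S = L/(4πd²) = 2.41×10^25/(4π·(1.20×10^11)²) = 132.6 W/m².
OLR = S(1−α)/4 = 15.11 W/m²; the top layer radiates at T_e = 127.8 K.
The net upward flux σT_e⁴ is constant between every pair of levels, so T_k⁴ = (N+1−k)T_e⁴.
T_2 = (4)^(1/4)·127.8 = 180.7 K.

181 K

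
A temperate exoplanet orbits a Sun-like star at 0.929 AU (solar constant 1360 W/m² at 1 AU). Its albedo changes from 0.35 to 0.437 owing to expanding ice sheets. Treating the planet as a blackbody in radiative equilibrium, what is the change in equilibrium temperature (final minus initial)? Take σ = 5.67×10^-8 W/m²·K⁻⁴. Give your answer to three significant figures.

-9.15 K

Irradiance scales as 1/d², so S = 1360 W/m² × (1/0.929)² = 1576 W/m².
With α = 0.35, T₁ = 259.2 K.
After:  T₂ = [1576·0.563/(4σ)]^(1/4) = 250.1 K.
Change: 250.1 − 259.2 = -9.147 K.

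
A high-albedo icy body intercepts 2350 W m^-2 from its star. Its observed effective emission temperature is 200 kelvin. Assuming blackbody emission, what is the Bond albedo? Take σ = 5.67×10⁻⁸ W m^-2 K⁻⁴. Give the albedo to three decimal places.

Rearranging the radiative balance, α = 1 − 4σT⁴/S.
σT⁴ = 90.72 W m^-2, so 4σT⁴ = 362.9 W m^-2.
1−α = 362.9/2350 = 0.1544, so α = 0.8456.

0.846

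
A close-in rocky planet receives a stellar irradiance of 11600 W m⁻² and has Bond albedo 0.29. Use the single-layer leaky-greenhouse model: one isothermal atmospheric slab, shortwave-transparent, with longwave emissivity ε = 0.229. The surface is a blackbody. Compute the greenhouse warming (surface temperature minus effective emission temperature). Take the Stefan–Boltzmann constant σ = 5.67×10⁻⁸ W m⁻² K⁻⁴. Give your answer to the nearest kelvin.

13 kelvin

At the top of the atmosphere, σT_e⁴ = S(1−α)/4 = 2059 W m⁻², giving T_e = 436.5 K.
Surface balance with a leaky layer gives σT_s⁴ = σT_e⁴·2/(2−ε), so T_s = T_e·[2/(2−0.229)]^(1/4) = 450.0 K.
Greenhouse warming: T_s − T_e = 13.47 K.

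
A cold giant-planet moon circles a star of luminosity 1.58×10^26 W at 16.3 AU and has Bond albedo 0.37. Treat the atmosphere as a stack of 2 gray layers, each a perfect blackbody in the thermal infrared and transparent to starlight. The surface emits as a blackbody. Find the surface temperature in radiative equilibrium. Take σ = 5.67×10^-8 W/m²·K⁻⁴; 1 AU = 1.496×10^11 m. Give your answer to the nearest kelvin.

d = 16.3 × 1.496×10^11 m = 2.438×10^12 m.
Flux at the orbit: S = L/(4πd²) = 1.58×10^26/(4π·(2.44×10^12)²) = 2.115 W/m².
OLR = S(1−α)/4 = 0.3330 W/m²; the top layer radiates at T_e = 49.23 K.
For an N-layer opaque stack, T_s⁴ = (N+1)T_e⁴, hence T_s = (3)^(1/4)×49.23 K = 64.79 K.

65 K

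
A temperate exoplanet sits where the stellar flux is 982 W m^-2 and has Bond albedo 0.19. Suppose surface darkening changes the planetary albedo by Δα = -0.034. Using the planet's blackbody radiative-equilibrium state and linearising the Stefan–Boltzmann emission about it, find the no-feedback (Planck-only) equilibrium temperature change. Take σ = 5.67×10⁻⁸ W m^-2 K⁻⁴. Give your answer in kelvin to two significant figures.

2.6 K

Unperturbed T_e = [982.0·(1−0.19)/(4σ)]^¼ = 243.4 K.
ΔF = −(S/4)Δα = −(982.0/4)×(-0.034) = 8.347 W m^-2.
The Planck feedback parameter is 4σT_e³ = 3.269 W m^-2/K.
So ΔT₀ = 8.347/3.269 = 2.55 K.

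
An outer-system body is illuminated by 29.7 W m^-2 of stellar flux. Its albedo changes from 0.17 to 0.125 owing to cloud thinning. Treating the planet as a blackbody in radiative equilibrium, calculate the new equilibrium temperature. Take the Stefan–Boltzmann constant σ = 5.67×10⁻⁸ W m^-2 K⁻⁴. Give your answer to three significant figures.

T₂ = [S(1−α₂)/(4σ)]^(1/4) = [29.70·0.875/(4σ)]^(1/4) = 103.5 K.

103 K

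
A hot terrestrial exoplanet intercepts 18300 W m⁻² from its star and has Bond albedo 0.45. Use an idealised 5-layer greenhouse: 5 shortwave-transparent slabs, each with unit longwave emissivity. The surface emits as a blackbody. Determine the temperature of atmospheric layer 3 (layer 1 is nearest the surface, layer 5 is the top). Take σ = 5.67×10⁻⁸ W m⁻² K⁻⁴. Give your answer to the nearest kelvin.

OLR = S(1−α)/4 = 2516 W m⁻²; the top layer radiates at T_e = 459.0 K.
In the N-layer model, layer k (counted from the surface) has T_k = (N+1−k)^(1/4)·T_e.
T_3 = (3)^(1/4)·459.0 = 604.1 K.

604 kelvin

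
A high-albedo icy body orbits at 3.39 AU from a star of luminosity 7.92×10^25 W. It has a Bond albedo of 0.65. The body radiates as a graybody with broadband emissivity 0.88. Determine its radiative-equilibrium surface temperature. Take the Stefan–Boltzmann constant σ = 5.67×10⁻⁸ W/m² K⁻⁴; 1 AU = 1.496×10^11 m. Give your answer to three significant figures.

81.0 K

d = 3.39 × 1.496×10^11 m = 5.071×10^11 m.
Spreading L over a sphere of radius d: S = 7.92×10^25/(4π·5.07×10^11²) = 24.50 W/m².
Averaging over the sphere, the absorbed flux is S(1−α)/4 = 2.144 W/m².
Equating to εσT⁴ with ε = 0.88: T = (2.144/0.88σ)^(1/4) = 80.97 K.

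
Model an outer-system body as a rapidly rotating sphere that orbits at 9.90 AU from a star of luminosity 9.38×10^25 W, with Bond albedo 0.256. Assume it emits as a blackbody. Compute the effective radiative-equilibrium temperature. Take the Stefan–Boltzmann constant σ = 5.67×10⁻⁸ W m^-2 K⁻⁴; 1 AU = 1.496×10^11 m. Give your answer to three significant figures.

d = 9.90 × 1.496×10^11 m = 1.481×10^12 m.
Flux at the orbit: S = L/(4πd²) = 9.38×10^25/(4π·(1.48×10^12)²) = 3.403 W m^-2.
Absorbed flux (global mean): S(1−α)/4 = 3.403·0.744/4 = 0.6330 W m^-2.
In equilibrium σT⁴ equals this, so T = 57.80 K.

57.8 K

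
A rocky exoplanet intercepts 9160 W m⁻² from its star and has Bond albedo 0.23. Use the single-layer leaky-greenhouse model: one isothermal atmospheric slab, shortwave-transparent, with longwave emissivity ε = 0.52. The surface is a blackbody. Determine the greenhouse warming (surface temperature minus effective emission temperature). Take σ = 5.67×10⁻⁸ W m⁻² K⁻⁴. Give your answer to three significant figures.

The planet radiates to space at T_e = [S(1−α)/(4σ)]^(1/4) = 419.9 K.
The surface balance (absorbed SW + ε·downward IR = σT_s⁴) with T_a⁴ = T_s⁴/2 reduces to T_s = T_e·[2/(2−ε)]^¼ = 452.8 K.
T_s − T_e = 452.8 − 419.9 = 32.83 K.

32.8 K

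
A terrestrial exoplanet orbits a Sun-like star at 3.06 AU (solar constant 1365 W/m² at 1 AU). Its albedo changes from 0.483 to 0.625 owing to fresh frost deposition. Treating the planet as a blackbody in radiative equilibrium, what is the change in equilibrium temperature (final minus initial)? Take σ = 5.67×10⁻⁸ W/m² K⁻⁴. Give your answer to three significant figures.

-10.4 kelvin

By the inverse-square law, S = 1365/3.06² = 145.8 W/m².
Initial: T₁ = [S(1−0.483)/(4σ)]^(1/4) = 135.0 K.
After:  T₂ = [145.8·0.375/(4σ)]^(1/4) = 124.6 K.
ΔT = T₂ − T₁ = -10.42 K.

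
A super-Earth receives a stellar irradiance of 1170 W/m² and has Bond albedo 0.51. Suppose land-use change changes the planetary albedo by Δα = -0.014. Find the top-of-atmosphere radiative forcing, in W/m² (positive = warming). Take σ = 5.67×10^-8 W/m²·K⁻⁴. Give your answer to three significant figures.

4.09 W/m²

The change in absorbed flux is Δ[S(1−α)/4] = −SΔα/4 = 4.095 W/m².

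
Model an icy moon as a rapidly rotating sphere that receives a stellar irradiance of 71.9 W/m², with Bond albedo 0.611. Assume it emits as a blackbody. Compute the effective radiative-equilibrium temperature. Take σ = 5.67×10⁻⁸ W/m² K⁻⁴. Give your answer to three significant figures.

105 kelvin

Averaging over the sphere, the absorbed flux is S(1−α)/4 = 6.992 W/m².
In equilibrium σT⁴ equals this, so T = 105.4 K.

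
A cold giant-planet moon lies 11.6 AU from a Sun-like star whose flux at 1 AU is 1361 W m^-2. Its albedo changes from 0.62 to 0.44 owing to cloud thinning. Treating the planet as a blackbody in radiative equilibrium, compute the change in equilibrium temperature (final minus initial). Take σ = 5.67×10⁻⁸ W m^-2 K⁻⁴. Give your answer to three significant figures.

6.53 K

Flux at the orbit: S = 1361/(11.6)² = 10.11 W m^-2.
Before: T₁ = [10.11·0.38/(4σ)]^(1/4) = 64.16 K.
With α = 0.44, T₂ = 70.69 K.
ΔT = T₂ − T₁ = 6.531 K.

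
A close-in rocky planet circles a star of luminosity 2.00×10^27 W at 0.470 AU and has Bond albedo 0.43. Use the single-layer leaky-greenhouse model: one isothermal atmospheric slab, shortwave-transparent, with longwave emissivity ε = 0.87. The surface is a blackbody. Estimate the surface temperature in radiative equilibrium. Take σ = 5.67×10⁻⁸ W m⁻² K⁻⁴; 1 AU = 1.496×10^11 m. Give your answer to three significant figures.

d = 0.470 × 1.496×10^11 m = 7.031×10^10 m.
Spreading L over a sphere of radius d: S = 2.00×10^27/(4π·7.03×10^10²) = 32190 W m⁻².
At the top of the atmosphere, σT_e⁴ = S(1−α)/4 = 4588 W m⁻², giving T_e = 533.3 K.
Surface balance with a leaky layer gives σT_s⁴ = σT_e⁴·2/(2−ε), so T_s = T_e·[2/(2−0.87)]^(1/4) = 615.2 K.

615 kelvin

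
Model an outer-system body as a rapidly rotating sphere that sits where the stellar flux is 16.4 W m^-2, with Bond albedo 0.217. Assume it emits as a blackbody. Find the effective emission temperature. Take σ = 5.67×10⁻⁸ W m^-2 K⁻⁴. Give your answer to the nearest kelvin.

The planet absorbs (1−α)S over its disc πR² and re-emits over 4πR², so the mean absorbed flux is (1−0.217)·16.40/4 = 3.210 W m^-2.
In equilibrium σT⁴ equals this, so T = 86.74 K.

87 K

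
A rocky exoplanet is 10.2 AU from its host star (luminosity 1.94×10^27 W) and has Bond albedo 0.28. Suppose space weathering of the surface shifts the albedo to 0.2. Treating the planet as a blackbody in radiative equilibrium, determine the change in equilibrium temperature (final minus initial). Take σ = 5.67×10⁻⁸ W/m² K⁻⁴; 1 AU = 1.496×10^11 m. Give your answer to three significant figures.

3.21 K

d = 10.2 × 1.496×10^11 m = 1.526×10^12 m.
S = L/(4πd²) = 66.30 W/m².
With α = 0.28, T₁ = 120.4 K.
After:  T₂ = [66.30·0.8/(4σ)]^(1/4) = 123.7 K.
Change: 123.7 − 120.4 = 3.215 K.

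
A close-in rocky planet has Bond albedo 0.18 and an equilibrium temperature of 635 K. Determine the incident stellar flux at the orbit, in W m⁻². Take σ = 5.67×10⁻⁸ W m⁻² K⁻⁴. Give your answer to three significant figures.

45000 W m⁻²

Invert the energy balance for S: S = 4σT⁴/(1−α).
The emitted flux is σT⁴ = 9219 W m⁻².
So S = 4×9219/(1−0.18) = 44970 W m⁻².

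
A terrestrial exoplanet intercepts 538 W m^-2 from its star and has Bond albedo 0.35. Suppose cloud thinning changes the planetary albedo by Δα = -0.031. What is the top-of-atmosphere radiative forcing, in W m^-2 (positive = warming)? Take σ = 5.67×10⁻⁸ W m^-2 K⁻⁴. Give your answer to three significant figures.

4.17 W m^-2

ΔF = −(S/4)Δα = −(538.0/4)×(-0.031) = 4.170 W m^-2.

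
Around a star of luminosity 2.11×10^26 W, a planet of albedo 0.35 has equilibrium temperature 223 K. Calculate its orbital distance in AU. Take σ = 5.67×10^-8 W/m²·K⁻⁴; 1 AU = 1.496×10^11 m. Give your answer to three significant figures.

0.932 AU

Energy balance gives S = 4σT⁴/(1−α) = 862.9 W/m².
Then d = [L/(4πS)]^(1/2) = 1.395×10^11 m, i.e. 0.9325 AU.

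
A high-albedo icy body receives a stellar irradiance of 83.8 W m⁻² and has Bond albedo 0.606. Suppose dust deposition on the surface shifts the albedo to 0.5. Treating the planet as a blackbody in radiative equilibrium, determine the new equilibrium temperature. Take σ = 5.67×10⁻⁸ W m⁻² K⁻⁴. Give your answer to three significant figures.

117 K

New equilibrium: T₂ = [(1−0.5)·83.80/(4σ)]^(1/4) = 116.6 K.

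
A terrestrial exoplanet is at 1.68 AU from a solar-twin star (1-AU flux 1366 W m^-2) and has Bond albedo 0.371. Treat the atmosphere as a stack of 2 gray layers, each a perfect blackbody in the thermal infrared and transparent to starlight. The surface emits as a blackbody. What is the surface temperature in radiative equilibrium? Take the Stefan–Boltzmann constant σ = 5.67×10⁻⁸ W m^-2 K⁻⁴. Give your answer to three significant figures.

252 kelvin

By the inverse-square law, S = 1366/1.68² = 484.0 W m^-2.
OLR = S(1−α)/4 = 76.11 W m^-2; the top layer radiates at T_e = 191.4 K.
Layer-by-layer balance gives σT_s⁴ = (N+1)σT_e⁴, so T_s = 3^¼·191.4 = 251.9 K.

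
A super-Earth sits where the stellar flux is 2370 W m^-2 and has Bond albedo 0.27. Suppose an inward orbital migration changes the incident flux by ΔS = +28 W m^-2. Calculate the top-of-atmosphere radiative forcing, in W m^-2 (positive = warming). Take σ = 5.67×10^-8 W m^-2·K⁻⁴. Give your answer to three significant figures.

ΔF = Δ[S(1−α)]/4 = (1−0.27)·+28/4 = 5.110 W m^-2.

5.11 W m^-2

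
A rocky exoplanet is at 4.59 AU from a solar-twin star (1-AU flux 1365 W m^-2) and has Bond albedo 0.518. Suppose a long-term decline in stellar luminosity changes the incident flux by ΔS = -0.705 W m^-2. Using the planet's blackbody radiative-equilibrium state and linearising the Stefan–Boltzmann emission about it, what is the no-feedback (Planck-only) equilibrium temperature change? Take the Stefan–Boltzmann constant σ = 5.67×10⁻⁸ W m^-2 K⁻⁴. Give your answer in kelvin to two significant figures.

By the inverse-square law, S = 1365/4.59² = 64.79 W m^-2.
The baseline emission temperature is T_e = 108.3 K.
ΔF = Δ[S(1−α)]/4 = (1−0.518)·-0.705/4 = -0.08495 W m^-2.
Linearising σT⁴ gives d(σT⁴)/dT = 4σT_e³ = 0.2883 W m^-2 per K.
Hence the no-feedback warming is ΔF/(4σT_e³) = -0.295 K.

-0.29 K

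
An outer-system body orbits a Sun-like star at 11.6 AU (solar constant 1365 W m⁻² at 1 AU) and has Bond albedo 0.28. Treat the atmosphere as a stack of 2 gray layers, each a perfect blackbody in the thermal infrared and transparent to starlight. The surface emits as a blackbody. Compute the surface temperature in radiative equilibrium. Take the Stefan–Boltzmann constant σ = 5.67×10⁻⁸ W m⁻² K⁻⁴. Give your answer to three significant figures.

Flux at the orbit: S = 1365/(11.6)² = 10.14 W m⁻².
OLR = S(1−α)/4 = 1.826 W m⁻²; the top layer radiates at T_e = 75.33 K.
With N = 2 opaque layers, T_s = (N+1)^(1/4)·T_e = 3^(1/4)·75.33 = 99.14 K.

99.1 K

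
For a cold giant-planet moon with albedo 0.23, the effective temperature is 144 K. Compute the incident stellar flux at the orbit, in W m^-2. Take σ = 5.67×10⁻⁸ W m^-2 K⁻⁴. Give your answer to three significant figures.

Invert the energy balance for S: S = 4σT⁴/(1−α).
σT⁴ = 5.67×10⁻⁸·(144)⁴ = 24.38 W m^-2.
So S = 4×24.38/(1−0.23) = 126.6 W m^-2.

127 W m^-2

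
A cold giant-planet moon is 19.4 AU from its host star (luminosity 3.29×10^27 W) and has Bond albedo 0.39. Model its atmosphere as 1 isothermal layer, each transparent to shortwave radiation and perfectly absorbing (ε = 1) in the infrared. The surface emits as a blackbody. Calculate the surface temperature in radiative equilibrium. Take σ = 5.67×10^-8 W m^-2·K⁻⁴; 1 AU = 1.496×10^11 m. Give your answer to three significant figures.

114 K

Orbital distance: d = 19.4 AU = 2.902×10^12 m.
S = L/(4πd²) = 31.08 W m^-2.
Top-of-atmosphere balance: σT_e⁴ = S(1−α)/4 = 4.740 W m^-2 → T_e = 95.62 K.
For an N-layer opaque stack, T_s⁴ = (N+1)T_e⁴, hence T_s = (2)^(1/4)×95.62 K = 113.7 K.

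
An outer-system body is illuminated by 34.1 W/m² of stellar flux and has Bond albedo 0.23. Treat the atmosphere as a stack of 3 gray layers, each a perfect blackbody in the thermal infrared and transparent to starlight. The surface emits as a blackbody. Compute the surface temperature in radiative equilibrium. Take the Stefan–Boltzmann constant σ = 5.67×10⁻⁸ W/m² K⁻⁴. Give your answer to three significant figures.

147 kelvin

OLR = S(1−α)/4 = 6.564 W/m²; the top layer radiates at T_e = 103.7 K.
For an N-layer opaque stack, T_s⁴ = (N+1)T_e⁴, hence T_s = (4)^(1/4)×103.7 K = 146.7 K.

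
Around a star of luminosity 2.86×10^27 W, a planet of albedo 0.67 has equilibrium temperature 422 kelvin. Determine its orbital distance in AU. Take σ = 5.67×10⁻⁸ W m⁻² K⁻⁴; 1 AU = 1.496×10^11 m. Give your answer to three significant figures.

Energy balance gives S = 4σT⁴/(1−α) = 21800 W m⁻².
Then d = [L/(4πS)]^(1/2) = 1.022×10^11 m, i.e. 0.6831 AU.

0.683 AU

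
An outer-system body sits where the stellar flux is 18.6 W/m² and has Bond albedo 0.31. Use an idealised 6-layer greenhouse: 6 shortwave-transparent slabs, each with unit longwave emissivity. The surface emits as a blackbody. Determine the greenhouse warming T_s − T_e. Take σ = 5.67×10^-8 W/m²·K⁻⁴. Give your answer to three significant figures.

The effective emission temperature is T_e = [S(1−α)/(4σ)]^¼ = 86.73 K.
T_s = (N+1)^(1/4)·T_e = 141.1 K.
So the greenhouse effect raises the surface by 141.1 − 86.73 = 54.34 K.

54.3 K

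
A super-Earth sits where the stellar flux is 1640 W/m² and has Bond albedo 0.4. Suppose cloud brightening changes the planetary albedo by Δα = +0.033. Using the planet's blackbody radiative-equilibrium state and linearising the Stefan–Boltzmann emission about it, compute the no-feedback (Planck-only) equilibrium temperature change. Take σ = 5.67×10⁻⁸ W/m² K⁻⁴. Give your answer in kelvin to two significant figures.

The baseline emission temperature is T_e = 256.6 K.
The change in absorbed flux is Δ[S(1−α)/4] = −SΔα/4 = -13.53 W/m².
Planck response: λ_P = 4σT_e³ = 4·5.67×10⁻⁸·(256.6)³ = 3.834 W/m²/K.
So ΔT₀ = -13.53/3.834 = -3.53 K.

-3.5 K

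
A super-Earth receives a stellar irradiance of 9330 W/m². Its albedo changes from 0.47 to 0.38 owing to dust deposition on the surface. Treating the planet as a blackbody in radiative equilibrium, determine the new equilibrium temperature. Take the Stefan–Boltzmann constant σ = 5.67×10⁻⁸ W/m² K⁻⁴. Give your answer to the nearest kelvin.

400 K

New equilibrium: T₂ = [(1−0.38)·9330/(4σ)]^(1/4) = 399.6 K.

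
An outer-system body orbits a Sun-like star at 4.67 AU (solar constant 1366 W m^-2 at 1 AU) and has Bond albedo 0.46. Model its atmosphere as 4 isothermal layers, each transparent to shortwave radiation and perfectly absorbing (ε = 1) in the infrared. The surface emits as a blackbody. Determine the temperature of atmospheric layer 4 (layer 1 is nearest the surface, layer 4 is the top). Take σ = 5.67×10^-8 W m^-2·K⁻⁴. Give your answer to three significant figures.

By the inverse-square law, S = 1366/4.67² = 62.63 W m^-2.
OLR = S(1−α)/4 = 8.456 W m^-2; the top layer radiates at T_e = 110.5 K.
In the N-layer model, layer k (counted from the surface) has T_k = (N+1−k)^(1/4)·T_e.
T_4 = (1)^(1/4)·110.5 = 110.5 K.

111 K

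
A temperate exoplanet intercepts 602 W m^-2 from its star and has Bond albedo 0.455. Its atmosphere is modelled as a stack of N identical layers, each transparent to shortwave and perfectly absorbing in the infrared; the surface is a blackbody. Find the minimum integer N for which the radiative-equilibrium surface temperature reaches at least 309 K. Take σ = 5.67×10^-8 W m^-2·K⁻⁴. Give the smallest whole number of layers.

6

Top-of-atmosphere balance: σT_e⁴ = S(1−α)/4 = 82.02 W m^-2 → T_e = 195.0 K.
T_s = (N+1)^(1/4)·T_e ≥ 309 K requires N+1 ≥ (T_s/T_e)⁴ = (309/195.0)⁴ = 6.302.
Rounding up, N = 6.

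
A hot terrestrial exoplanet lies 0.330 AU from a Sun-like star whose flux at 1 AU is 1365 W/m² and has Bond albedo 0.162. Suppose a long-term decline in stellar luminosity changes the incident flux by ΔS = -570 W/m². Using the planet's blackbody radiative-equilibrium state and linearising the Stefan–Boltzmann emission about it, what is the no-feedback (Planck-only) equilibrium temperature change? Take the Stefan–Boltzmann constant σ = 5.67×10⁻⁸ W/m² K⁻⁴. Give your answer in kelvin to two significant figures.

Flux at the orbit: S = 1365/(0.330)² = 12530 W/m².
Reference equilibrium: T_e = [S(1−α)/(4σ)]^(1/4) = 463.9 K.
ΔF = Δ[S(1−α)]/4 = (1−0.162)·-570/4 = -119.4 W/m².
Planck response: λ_P = 4σT_e³ = 4·5.67×10⁻⁸·(463.9)³ = 22.64 W/m²/K.
ΔT₀ = ΔF/λ_P = -119.4/22.64 = -5.27 K.

-5.3 K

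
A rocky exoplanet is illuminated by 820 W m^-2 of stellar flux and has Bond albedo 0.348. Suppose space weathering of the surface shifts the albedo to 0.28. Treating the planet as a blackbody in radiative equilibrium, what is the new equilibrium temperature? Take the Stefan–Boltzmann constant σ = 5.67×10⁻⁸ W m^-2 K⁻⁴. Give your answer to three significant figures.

226 K

With the new albedo, S(1−α₂)/4 = 147.6 W m^-2, so T₂ = 225.9 K.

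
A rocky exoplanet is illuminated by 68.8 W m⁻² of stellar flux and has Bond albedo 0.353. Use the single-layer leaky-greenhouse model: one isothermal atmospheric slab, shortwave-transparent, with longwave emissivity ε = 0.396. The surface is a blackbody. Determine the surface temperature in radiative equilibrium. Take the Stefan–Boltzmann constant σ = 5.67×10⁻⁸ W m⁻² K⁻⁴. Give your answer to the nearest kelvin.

125 K

At the top of the atmosphere, σT_e⁴ = S(1−α)/4 = 11.13 W m⁻², giving T_e = 118.4 K.
The surface balance (absorbed SW + ε·downward IR = σT_s⁴) with T_a⁴ = T_s⁴/2 reduces to T_s = T_e·[2/(2−ε)]^¼ = 125.1 K.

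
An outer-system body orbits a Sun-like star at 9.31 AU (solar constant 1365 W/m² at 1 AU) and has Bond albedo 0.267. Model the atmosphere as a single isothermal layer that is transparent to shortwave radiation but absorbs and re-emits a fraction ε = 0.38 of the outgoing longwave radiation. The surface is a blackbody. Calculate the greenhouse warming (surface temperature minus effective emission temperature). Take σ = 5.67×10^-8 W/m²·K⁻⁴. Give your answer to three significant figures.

Irradiance scales as 1/d², so S = 1365 W/m² × (1/9.31)² = 15.75 W/m².
Effective emission temperature (TOA balance): σT_e⁴ = S(1−α)/4 = 2.886 W/m² → T_e = 84.46 K.
The surface balance (absorbed SW + ε·downward IR = σT_s⁴) with T_a⁴ = T_s⁴/2 reduces to T_s = T_e·[2/(2−ε)]^¼ = 89.03 K.
The atmosphere warms the surface by 4.569 K.

4.57 K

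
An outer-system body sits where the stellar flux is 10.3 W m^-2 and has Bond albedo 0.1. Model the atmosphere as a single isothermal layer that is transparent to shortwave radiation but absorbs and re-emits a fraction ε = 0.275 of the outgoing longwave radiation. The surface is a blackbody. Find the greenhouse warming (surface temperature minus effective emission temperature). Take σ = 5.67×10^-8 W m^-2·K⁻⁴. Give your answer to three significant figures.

3.01 K

Effective emission temperature (TOA balance): σT_e⁴ = S(1−α)/4 = 2.318 W m^-2 → T_e = 79.96 K.
Surface balance with a leaky layer gives σT_s⁴ = σT_e⁴·2/(2−ε), so T_s = T_e·[2/(2−0.275)]^(1/4) = 82.97 K.
Greenhouse warming: T_s − T_e = 3.012 K.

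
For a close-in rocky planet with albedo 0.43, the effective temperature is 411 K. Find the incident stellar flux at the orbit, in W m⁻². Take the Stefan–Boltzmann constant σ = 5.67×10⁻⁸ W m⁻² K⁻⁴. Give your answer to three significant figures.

11400 W m⁻²

Invert the energy balance for S: S = 4σT⁴/(1−α).
σT⁴ = 5.67×10⁻⁸·(411)⁴ = 1618 W m⁻².
S = 4·1618/0.57 = 11350 W m⁻².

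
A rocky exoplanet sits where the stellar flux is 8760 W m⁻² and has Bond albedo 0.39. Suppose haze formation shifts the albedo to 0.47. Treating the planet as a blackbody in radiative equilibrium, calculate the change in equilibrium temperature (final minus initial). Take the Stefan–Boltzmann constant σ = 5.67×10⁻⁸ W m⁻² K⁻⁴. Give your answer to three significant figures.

Before: T₁ = [8760·0.61/(4σ)]^(1/4) = 391.8 K.
With α = 0.47, T₂ = 378.3 K.
Change: 378.3 − 391.8 = -13.53 K.

-13.5 K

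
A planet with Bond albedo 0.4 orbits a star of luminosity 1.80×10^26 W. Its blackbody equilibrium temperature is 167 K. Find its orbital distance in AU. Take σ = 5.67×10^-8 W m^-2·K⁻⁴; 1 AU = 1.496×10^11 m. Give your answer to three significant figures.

Energy balance gives S = 4σT⁴/(1−α) = 294.0 W m^-2.
From L = 4πd²S, d = √(1.80×10^26/(4π·294.0)) = 2.207×10^11 m = 1.475 AU.

1.48 AU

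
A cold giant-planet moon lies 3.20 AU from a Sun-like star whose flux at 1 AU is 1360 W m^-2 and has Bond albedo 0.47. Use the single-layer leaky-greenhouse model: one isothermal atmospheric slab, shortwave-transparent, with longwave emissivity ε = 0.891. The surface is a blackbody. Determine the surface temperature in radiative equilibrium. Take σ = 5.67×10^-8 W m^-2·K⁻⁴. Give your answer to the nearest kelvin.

154 K

By the inverse-square law, S = 1360/3.20² = 132.8 W m^-2.
The planet radiates to space at T_e = [S(1−α)/(4σ)]^(1/4) = 132.7 K.
The surface balance (absorbed SW + ε·downward IR = σT_s⁴) with T_a⁴ = T_s⁴/2 reduces to T_s = T_e·[2/(2−ε)]^¼ = 153.8 K.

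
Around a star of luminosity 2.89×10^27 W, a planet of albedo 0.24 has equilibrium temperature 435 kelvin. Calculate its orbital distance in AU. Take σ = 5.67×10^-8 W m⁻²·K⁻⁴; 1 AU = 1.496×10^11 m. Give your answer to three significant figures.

0.981 AU

The flux needed for this T is 4σT⁴/(1−0.24) = 10690 W m⁻².
From L = 4πd²S, d = √(2.89×10^27/(4π·10690)) = 1.467×10^11 m = 0.9807 AU.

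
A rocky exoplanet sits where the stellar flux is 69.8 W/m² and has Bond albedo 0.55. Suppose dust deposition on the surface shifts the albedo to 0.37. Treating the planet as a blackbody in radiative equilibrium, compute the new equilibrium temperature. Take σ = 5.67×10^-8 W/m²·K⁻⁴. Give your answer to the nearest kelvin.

With the new albedo, S(1−α₂)/4 = 10.99 W/m², so T₂ = 118.0 K.

118 K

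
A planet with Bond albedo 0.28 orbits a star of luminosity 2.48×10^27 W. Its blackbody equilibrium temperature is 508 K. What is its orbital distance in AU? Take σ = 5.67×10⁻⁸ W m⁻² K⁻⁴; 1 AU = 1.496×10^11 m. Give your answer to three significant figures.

0.648 AU

Required flux: S = 4σT⁴/(1−α) = 20980 W m⁻².
S = L/(4πd²) → d = √(L/4πS) = √(2.48×10^27/(4π·20980)) = 9.699×10^10 m = 0.6483 AU.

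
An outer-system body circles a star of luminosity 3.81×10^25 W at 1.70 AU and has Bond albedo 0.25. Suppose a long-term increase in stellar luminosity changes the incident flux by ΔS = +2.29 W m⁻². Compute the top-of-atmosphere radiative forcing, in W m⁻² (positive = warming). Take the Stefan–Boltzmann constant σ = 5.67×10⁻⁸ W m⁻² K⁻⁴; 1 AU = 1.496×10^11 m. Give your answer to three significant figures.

0.429 W m⁻²

Orbital distance: d = 1.70 AU = 2.543×10^11 m.
Flux at the orbit: S = L/(4πd²) = 3.81×10^25/(4π·(2.54×10^11)²) = 46.88 W m⁻².
TOA radiative forcing: ΔF = (1−α)ΔS/4 = 0.75·(+2.29)/4 = 0.4294 W m⁻².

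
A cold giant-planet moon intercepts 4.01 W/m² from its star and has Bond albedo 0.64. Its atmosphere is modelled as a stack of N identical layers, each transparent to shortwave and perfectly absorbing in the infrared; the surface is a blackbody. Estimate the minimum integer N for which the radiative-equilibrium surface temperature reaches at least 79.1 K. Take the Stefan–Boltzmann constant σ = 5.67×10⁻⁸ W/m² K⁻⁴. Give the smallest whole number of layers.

6

OLR = S(1−α)/4 = 0.3609 W/m²; the top layer radiates at T_e = 50.23 K.
Need (N+1)T_e⁴ ≥ T_s⁴, i.e. N+1 ≥ (79.1/50.23)⁴ = 6.150.
Rounding up, N = 6.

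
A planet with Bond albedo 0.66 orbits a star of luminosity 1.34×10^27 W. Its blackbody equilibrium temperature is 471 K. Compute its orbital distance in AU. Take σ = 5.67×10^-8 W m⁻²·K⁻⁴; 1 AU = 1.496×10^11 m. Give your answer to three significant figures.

Required flux: S = 4σT⁴/(1−α) = 32830 W m⁻².
S = L/(4πd²) → d = √(L/4πS) = √(1.34×10^27/(4π·32830)) = 5.699×10^10 m = 0.3810 AU.

0.381 AU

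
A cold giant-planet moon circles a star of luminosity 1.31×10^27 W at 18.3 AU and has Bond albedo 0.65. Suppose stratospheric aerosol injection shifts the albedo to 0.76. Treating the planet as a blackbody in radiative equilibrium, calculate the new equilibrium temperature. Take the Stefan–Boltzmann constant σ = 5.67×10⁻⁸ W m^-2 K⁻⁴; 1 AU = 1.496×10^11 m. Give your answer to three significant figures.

d = 18.3 × 1.496×10^11 m = 2.738×10^12 m.
Spreading L over a sphere of radius d: S = 1.31×10^27/(4π·2.74×10^12²) = 13.91 W m^-2.
With the new albedo, S(1−α₂)/4 = 0.8345 W m^-2, so T₂ = 61.94 K.

61.9 K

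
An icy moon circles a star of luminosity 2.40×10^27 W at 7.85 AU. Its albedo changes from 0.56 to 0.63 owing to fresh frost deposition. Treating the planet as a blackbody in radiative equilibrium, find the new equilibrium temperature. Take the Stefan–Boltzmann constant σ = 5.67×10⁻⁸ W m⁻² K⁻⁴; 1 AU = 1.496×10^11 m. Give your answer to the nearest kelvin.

d = 7.85 × 1.496×10^11 m = 1.174×10^12 m.
S = L/(4πd²) = 138.5 W m⁻².
With the new albedo, S(1−α₂)/4 = 12.81 W m⁻², so T₂ = 122.6 K.

123 kelvin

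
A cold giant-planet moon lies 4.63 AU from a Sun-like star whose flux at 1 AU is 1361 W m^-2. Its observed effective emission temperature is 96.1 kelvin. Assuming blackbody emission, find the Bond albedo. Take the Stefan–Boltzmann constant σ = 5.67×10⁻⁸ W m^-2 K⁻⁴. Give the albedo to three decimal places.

0.695

Flux at the orbit: S = 1361/(4.63)² = 63.49 W m^-2.
From σT⁴ = S(1−α)/4 we invert for α: 1−α = 4σT⁴/S.
4σT⁴ = 4·5.67×10⁻⁸·(96.1)⁴ = 19.34 W m^-2.
Hence α = 1 − 19.34/63.49 = 0.6953.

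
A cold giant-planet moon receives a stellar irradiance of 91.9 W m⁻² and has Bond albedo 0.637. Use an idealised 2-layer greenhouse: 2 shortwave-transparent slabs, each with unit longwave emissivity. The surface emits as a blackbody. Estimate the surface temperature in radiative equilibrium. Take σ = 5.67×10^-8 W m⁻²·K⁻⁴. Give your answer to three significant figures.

145 kelvin

The effective emission temperature is T_e = [S(1−α)/(4σ)]^¼ = 110.1 K.
For an N-layer opaque stack, T_s⁴ = (N+1)T_e⁴, hence T_s = (3)^(1/4)×110.1 K = 144.9 K.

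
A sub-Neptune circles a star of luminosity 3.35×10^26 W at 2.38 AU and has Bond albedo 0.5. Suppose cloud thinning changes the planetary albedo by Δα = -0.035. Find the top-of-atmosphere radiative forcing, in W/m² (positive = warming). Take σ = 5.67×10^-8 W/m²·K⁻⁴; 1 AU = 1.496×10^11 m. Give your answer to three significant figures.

d = 2.38 × 1.496×10^11 m = 3.560×10^11 m.
Spreading L over a sphere of radius d: S = 3.35×10^26/(4π·3.56×10^11²) = 210.3 W/m².
ΔF = −(S/4)Δα = −(210.3/4)×(-0.035) = 1.840 W/m².

1.84 W/m²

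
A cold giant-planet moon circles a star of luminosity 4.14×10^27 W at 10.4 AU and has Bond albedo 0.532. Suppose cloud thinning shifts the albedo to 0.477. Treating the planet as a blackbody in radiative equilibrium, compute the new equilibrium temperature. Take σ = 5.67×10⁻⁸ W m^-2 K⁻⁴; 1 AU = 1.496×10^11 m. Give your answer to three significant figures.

Orbital distance: d = 10.4 AU = 1.556×10^12 m.
Spreading L over a sphere of radius d: S = 4.14×10^27/(4π·1.56×10^12²) = 136.1 W m^-2.
New equilibrium: T₂ = [(1−0.477)·136.1/(4σ)]^(1/4) = 133.1 K.

133 K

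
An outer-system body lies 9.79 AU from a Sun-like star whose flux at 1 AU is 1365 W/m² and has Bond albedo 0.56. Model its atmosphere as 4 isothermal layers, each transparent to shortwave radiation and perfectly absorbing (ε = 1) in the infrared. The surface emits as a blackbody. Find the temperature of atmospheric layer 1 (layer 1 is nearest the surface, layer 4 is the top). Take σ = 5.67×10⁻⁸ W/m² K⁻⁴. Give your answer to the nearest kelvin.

103 K

By the inverse-square law, S = 1365/9.79² = 14.24 W/m².
Top-of-atmosphere balance: σT_e⁴ = S(1−α)/4 = 1.567 W/m² → T_e = 72.50 K.
In the N-layer model, layer k (counted from the surface) has T_k = (N+1−k)^(1/4)·T_e.
T_1 = (4)^(1/4)·72.50 = 102.5 K.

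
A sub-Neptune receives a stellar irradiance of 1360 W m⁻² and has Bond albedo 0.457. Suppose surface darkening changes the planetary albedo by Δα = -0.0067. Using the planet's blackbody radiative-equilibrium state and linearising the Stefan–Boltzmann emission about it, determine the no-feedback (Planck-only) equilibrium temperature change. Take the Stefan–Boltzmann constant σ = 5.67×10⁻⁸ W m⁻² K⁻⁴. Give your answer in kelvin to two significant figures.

Reference equilibrium: T_e = [S(1−α)/(4σ)]^(1/4) = 238.9 K.
TOA radiative forcing: ΔF = −S·Δα/4 = −1360·(-0.0067)/4 = 2.278 W m⁻².
Linearising σT⁴ gives d(σT⁴)/dT = 4σT_e³ = 3.091 W m⁻² per K.
Hence the no-feedback warming is ΔF/(4σT_e³) = 0.737 K.

0.74 K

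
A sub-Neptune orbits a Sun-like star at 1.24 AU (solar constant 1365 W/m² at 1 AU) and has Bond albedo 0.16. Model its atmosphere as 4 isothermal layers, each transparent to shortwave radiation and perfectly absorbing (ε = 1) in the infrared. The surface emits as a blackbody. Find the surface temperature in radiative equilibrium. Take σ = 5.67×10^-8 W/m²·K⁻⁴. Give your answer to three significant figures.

By the inverse-square law, S = 1365/1.24² = 887.7 W/m².
Top-of-atmosphere balance: σT_e⁴ = S(1−α)/4 = 186.4 W/m² → T_e = 239.5 K.
With N = 4 opaque layers, T_s = (N+1)^(1/4)·T_e = 5^(1/4)·239.5 = 358.1 K.

358 K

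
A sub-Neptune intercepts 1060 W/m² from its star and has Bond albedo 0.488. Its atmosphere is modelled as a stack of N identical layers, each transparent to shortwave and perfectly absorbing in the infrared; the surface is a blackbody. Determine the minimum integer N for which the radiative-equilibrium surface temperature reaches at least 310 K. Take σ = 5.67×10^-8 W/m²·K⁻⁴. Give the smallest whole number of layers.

OLR = S(1−α)/4 = 135.7 W/m²; the top layer radiates at T_e = 221.2 K.
Need (N+1)T_e⁴ ≥ T_s⁴, i.e. N+1 ≥ (310/221.2)⁴ = 3.859.
The minimum whole number is N = 3.

3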